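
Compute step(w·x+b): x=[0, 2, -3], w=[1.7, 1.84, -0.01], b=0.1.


z = (0)·(1.7) + (2)·(1.84) + (-3)·(-0.01) + 0.1
  = 3.81
step(z) = 1 (z≥0)

1


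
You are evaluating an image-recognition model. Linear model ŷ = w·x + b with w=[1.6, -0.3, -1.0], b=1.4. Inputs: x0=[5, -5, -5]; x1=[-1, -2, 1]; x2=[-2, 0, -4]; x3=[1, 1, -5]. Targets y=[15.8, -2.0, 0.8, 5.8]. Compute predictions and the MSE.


ŷ0 = (1.6)·(5) + (-0.3)·(-5) + (-1.0)·(-5) + 1.4 = 15.9
ŷ1 = (1.6)·(-1) + (-0.3)·(-2) + (-1.0)·(1) + 1.4 = -0.6
ŷ2 = (1.6)·(-2) + (-0.3)·(0) + (-1.0)·(-4) + 1.4 = 2.2
ŷ3 = (1.6)·(1) + (-0.3)·(1) + (-1.0)·(-5) + 1.4 = 7.7
errors² = [0.01, 1.96, 1.96, 3.61]
MSE = 7.5400/4 = 1.885

1.885


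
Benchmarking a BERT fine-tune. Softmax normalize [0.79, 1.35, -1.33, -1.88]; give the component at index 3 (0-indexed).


Exponentials: e^0.79=2.2034, e^1.35=3.8574, e^-1.33=0.2645, e^-1.88=0.1526
Sum = 6.4779
Softmax = [0.3401, 0.5955, 0.0408, 0.0236]
p[3] = 0.1526/6.4779 = 0.0236

0.0236


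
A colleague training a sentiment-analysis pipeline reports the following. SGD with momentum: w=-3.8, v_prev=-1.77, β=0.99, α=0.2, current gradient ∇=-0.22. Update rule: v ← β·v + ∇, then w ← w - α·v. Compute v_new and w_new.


v_new = 0.99·-1.77 - 0.22 = -1.7523 - 0.22 = -1.9723
w_new = -3.8 - 0.2·-1.9723 = -3.8 + 0.39446 = -3.40554

v_new=-1.9723, w_new=-3.40554


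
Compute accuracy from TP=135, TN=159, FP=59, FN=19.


Accuracy = (TP+TN)/(TP+TN+FP+FN)
= (135+159)/(372)
= 294/372 = 79.03%

79.03%


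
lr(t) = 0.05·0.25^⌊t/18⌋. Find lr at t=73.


n_drops = ⌊73/18⌋ = 4
lr = 0.05·0.25^4 = 0.05·0.00390625 = 0.0001953125

0.0001953125


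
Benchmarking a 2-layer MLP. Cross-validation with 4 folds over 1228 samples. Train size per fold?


Fold size = 1228/4 = 307
Training per fold = 1228 - 307 = 921

921


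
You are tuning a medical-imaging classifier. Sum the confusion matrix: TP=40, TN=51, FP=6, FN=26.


Total = TP + TN + FP + FN
= 40 + 51 + 6 + 26
= 123
(Predicted positive: 46, predicted negative: 77)

123


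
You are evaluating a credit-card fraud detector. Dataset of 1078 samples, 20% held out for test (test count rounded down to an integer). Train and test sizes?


Test = ⌊1078·20/100⌋ = 215
Train = 1078 - 215 = 863

Train: 863, Test: 215


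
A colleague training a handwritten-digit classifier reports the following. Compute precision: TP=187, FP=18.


Precision = TP/(TP+FP)
= 187/(187+18)
= 187/205 = 91.22%

91.22%


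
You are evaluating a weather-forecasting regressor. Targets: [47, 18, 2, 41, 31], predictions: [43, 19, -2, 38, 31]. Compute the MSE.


Squared errors: (47-43)²=16, (18-19)²=1, (2+ 2)²=16, (41-38)²=9, (31-31)²=0
Sum = 42
MSE = 42/5 = 42/5

42/5


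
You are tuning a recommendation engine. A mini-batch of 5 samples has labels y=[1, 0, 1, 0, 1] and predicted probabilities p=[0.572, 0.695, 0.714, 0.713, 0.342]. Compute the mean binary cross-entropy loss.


L[0] = -ln(0.572) = 0.5586
L[1] = -ln(1-0.695) = -ln(0.305) = 1.1874
L[2] = -ln(0.714) = 0.3369
L[3] = -ln(1-0.713) = -ln(0.287) = 1.2483
L[4] = -ln(0.342) = 1.0729
mean = (0.5586 + 1.1874 + 0.3369 + 1.2483 + 1.0729)/5 = 0.8808

0.8808


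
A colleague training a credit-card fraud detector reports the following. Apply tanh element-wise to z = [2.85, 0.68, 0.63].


tanh(2.85) = 0.9933
tanh(0.68) = 0.5915
tanh(0.63) = 0.5581
result = [0.9933, 0.5915, 0.5581]

[0.9933, 0.5915, 0.5581]


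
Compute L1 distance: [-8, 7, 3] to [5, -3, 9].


d = |-8-5| + |7+ 3| + |3-9|
  = 13 + 10 + 6
  = 29

29


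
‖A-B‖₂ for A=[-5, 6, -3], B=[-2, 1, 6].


d = √((-5+ 2)² + (6-1)² + (-3-6)²)
  = √(9 + 25 + 81)
  = √115 = 10.7238

10.7238


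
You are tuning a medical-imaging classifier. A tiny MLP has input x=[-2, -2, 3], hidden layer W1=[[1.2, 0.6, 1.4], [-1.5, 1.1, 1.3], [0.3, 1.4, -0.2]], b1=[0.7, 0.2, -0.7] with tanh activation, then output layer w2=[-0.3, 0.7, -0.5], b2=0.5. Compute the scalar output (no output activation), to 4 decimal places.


z1[0] = (1.2)·(-2) + (0.6)·(-2) + (1.4)·(3) + 0.7 = 1.3
z1[1] = (-1.5)·(-2) + (1.1)·(-2) + (1.3)·(3) + 0.2 = 4.9
z1[2] = (0.3)·(-2) + (1.4)·(-2) + (-0.2)·(3) - 0.7 = -4.7
h = tanh(z1) = [0.8617, 0.9999, -0.9998]
output = (-0.3)·(0.8617) + (0.7)·(0.9999) + (-0.5)·(-0.9998) + 0.5 = 1.4413

1.4413


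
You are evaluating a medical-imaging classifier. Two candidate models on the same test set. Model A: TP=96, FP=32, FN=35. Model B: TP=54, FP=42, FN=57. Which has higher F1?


Model A: P=96/128=0.75, R=96/131=0.7328, F1=2PR/(P+R)=2TP/(2TP+FP+FN)=192/259=0.7413
Model B: P=54/96=0.5625, R=54/111=0.4865, F1=2PR/(P+R)=2TP/(2TP+FP+FN)=108/207=0.5217
0.7413 > 0.5217 → Model A

Model A


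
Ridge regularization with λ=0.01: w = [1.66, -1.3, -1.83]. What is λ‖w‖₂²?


‖w‖₂² = (1.66)² + (-1.3)² + (-1.83)²
     = 2.7556 + 1.69 + 3.3489
     = 7.7945
λ·‖w‖₂² = 0.01·7.7945 = 0.077945

0.077945


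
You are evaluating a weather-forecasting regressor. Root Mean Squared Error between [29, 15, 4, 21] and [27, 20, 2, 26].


MSE = 58/4 = 14.5
RMSE = √(58/4) = 3.8079

3.8079


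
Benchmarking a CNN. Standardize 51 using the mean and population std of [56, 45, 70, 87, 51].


μ = 61.8, σ = 15.0652
z = (51 - 61.8)/15.0652 = -0.7169

-0.7169


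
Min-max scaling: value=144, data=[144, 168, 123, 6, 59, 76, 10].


min=6, max=168
(144-6)/(168-6) = 138/162 = 0.8519

0.8519


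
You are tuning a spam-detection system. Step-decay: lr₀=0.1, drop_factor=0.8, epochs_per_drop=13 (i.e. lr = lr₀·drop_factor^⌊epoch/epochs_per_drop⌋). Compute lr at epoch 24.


n_drops = ⌊24/13⌋ = 1
lr = 0.1·0.8^1 = 0.1·0.8 = 0.08

0.08


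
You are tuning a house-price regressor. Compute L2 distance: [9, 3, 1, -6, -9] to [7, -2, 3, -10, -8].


d = √((9-7)² + (3+ 2)² + (1-3)² + (-6+ 10)² + (-9+ 8)²)
  = √(4 + 25 + 4 + 16 + 1)
  = √50 = 7.0711

7.0711


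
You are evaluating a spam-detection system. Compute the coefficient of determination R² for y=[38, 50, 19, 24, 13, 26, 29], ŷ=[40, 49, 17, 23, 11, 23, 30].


ȳ = 28.4286
SS_res = Σ(y-ŷ)² = 24
SS_tot = Σ(y-ȳ)² = 909.71
R² = 1 - SS_res/SS_tot = 1 - 0.0264 = 0.9736

0.9736


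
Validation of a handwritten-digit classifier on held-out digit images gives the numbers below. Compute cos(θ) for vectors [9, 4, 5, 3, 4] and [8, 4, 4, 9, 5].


A·B = 9·8 + 4·4 + 5·4 + 3·9 + 4·5 = 155
‖A‖ = √147 = 12.1244, ‖B‖ = √202 = 14.2127
cos = 155/(√147·√202) = 155/√29694 = 0.8995

0.8995


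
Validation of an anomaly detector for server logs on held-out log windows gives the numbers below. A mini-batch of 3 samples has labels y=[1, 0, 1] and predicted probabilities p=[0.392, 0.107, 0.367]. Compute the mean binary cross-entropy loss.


L[0] = -ln(0.392) = 0.9365
L[1] = -ln(1-0.107) = -ln(0.893) = 0.1132
L[2] = -ln(0.367) = 1.0024
mean = (0.9365 + 0.1132 + 1.0024)/3 = 0.684

0.684


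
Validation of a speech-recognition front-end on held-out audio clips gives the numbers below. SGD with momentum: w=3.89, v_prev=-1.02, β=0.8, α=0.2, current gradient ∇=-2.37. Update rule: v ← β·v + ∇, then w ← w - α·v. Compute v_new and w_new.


v_new = 0.8·-1.02 - 2.37 = -0.816 - 2.37 = -3.186
w_new = 3.89 - 0.2·-3.186 = 3.89 + 0.6372 = 4.5272

v_new=-3.186, w_new=4.5272


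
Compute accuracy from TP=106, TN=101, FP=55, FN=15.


Accuracy = (TP+TN)/(TP+TN+FP+FN)
= (106+101)/(277)
= 207/277 = 74.73%

74.73%


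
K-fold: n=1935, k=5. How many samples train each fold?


Fold size = 1935/5 = 387
Training per fold = 1935 - 387 = 1548

1548


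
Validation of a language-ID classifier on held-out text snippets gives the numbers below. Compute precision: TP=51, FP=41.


Precision = TP/(TP+FP)
= 51/(51+41)
= 51/92 = 55.43%

55.43%


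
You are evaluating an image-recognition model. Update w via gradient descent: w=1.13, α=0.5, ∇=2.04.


w_new = w - α·∇
= 1.13 - 0.5·2.04
= 1.13 - 1.02
= 0.11

0.11


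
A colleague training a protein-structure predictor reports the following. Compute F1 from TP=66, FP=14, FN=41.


Precision = 66/80 = 0.825
Recall = 66/107 = 0.6168
F1 = 2·P·R/(P+R) = 2·TP/(2·TP+FP+FN) = 132/(132+14+41) = 132/187 = 0.7059

0.7059


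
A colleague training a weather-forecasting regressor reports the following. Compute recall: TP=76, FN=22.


Recall = TP/(TP+FN)
= 76/(76+22)
= 76/98 = 77.55%

77.55%


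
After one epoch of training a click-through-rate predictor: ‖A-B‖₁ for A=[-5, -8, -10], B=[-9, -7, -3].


d = |-5+ 9| + |-8+ 7| + |-10+ 3|
  = 4 + 1 + 7
  = 12

12


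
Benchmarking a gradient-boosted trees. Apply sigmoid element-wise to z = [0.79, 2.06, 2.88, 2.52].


σ(0.79) = 1/(1+e^-0.79) = 0.6878
σ(2.06) = 1/(1+e^-2.06) = 0.887
σ(2.88) = 1/(1+e^-2.88) = 0.9468
σ(2.52) = 1/(1+e^-2.52) = 0.9255
result = [0.6878, 0.887, 0.9468, 0.9255]

[0.6878, 0.887, 0.9468, 0.9255]


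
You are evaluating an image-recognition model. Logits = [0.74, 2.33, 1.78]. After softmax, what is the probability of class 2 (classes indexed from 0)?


Exponentials: e^0.74=2.0959, e^2.33=10.2779, e^1.78=5.9299
Sum = 18.3037
Softmax = [0.1145, 0.5615, 0.324]
p[2] = 5.9299/18.3037 = 0.324

0.324


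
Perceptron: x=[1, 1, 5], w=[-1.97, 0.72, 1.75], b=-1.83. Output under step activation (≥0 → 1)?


z = (1)·(-1.97) + (1)·(0.72) + (5)·(1.75) - 1.83
  = 5.67
step(z) = 1 (z≥0)

1


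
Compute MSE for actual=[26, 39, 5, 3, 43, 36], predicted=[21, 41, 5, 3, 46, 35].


Squared errors: (26-21)²=25, (39-41)²=4, (5-5)²=0, (3-3)²=0, (43-46)²=9, (36-35)²=1
Sum = 39
MSE = 39/6 = 13/2

13/2


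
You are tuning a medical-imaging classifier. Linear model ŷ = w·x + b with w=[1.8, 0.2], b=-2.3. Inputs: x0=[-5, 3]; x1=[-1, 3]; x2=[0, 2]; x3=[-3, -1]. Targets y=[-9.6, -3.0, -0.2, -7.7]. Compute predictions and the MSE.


ŷ0 = (1.8)·(-5) + (0.2)·(3) - 2.3 = -10.7
ŷ1 = (1.8)·(-1) + (0.2)·(3) - 2.3 = -3.5
ŷ2 = (1.8)·(0) + (0.2)·(2) - 2.3 = -1.9
ŷ3 = (1.8)·(-3) + (0.2)·(-1) - 2.3 = -7.9
errors² = [1.21, 0.25, 2.89, 0.04]
MSE = 4.3900/4 = 1.0975

1.0975


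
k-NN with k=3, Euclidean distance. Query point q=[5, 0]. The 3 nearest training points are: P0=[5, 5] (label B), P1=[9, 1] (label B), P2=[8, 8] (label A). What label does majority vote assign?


d(q,P0) = 5.0  (label B)
d(q,P1) = 4.1231  (label B)
d(q,P2) = 8.544  (label A)
Votes: A=1, B=2
Majority → B

B


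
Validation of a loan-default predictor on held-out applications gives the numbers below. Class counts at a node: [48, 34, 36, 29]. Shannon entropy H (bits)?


Probabilities: [48/147, 34/147, 36/147, 29/147] ≈ [0.3265, 0.2313, 0.2449, 0.1973]
H = -((48/147)·log₂(48/147) + (34/147)·log₂(34/147) + (36/147)·log₂(36/147) + (29/147)·log₂(29/147))
  = 1.9748 bits

1.9748 bits


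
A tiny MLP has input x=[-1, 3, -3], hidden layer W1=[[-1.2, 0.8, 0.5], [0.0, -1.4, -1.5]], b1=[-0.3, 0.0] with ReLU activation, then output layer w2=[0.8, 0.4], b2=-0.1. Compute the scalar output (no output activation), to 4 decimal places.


z1[0] = (-1.2)·(-1) + (0.8)·(3) + (0.5)·(-3) - 0.3 = 1.8
z1[1] = (0.0)·(-1) + (-1.4)·(3) + (-1.5)·(-3) + 0.0 = 0.3
h = ReLU(z1) = [1.8, 0.3]
output = (0.8)·(1.8) + (0.4)·(0.3) - 0.1 = 1.46

1.46


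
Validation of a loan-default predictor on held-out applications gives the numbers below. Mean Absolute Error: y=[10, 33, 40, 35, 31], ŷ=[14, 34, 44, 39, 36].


Absolute errors: |10-14|=4, |33-34|=1, |40-44|=4, |35-39|=4, |31-36|=5
Sum = 18
MAE = 18/5 = 18/5

18/5


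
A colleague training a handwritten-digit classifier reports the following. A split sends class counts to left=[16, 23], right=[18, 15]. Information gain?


Parent = [34, 38], H_parent = 0.9978
H_left = 0.9766 (n=39), H_right = 0.994 (n=33)
H_children = (39/72)·0.9766 + (33/72)·0.994 = 0.9846
IG = 0.9978 - 0.9846 = 0.0132

0.0132


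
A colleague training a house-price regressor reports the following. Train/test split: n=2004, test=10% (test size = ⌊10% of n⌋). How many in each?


Test = ⌊2004·10/100⌋ = 200
Train = 2004 - 200 = 1804

Train: 1804, Test: 200


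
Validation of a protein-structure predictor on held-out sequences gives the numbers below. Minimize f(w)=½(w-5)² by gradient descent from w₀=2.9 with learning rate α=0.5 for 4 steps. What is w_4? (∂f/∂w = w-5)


step 1: grad = 2.9-5 = -2.1; w = 2.9 - 0.5·(-2.1) = 3.95
step 2: grad = 3.95-5 = -1.05; w = 3.95 - 0.5·(-1.05) = 4.475
step 3: grad = 4.475-5 = -0.525; w = 4.475 - 0.5·(-0.525) = 4.7375
step 4: grad = 4.7375-5 = -0.2625; w = 4.7375 - 0.5·(-0.2625) = 4.86875

4.86875


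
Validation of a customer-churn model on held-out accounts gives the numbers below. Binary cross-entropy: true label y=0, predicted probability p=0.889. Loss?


BCE = -[y·ln(p) + (1-y)·ln(1-p)]
= -0 - 1·ln(1-0.889)
= -ln(0.111) = 2.1982

2.1982


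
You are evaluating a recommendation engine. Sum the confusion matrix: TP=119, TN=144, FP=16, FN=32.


Total = TP + TN + FP + FN
= 119 + 144 + 16 + 32
= 311
(Predicted positive: 135, predicted negative: 176)

311


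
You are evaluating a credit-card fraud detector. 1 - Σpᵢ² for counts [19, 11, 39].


Probabilities: [19/69, 11/69, 39/69] ≈ [0.2754, 0.1594, 0.5652]
Σpᵢ² = (361 + 121 + 1521)/69² = 2003/4761
Gini = 1 - Σpᵢ² = 1 - 2003/4761 = 0.5793

0.5793


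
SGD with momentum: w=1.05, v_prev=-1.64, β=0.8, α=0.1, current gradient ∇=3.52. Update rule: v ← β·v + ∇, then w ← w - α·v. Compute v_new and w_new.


v_new = 0.8·-1.64 + 3.52 = -1.312 + 3.52 = 2.208
w_new = 1.05 - 0.1·2.208 = 1.05 - 0.2208 = 0.8292

v_new=2.208, w_new=0.8292


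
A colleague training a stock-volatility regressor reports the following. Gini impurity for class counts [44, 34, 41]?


Probabilities: [44/119, 34/119, 41/119] ≈ [0.3697, 0.2857, 0.3445]
Σpᵢ² = (1936 + 1156 + 1681)/119² = 4773/14161
Gini = 1 - Σpᵢ² = 1 - 4773/14161 = 0.6629

0.6629


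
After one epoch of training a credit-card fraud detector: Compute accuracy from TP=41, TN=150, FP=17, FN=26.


Accuracy = (TP+TN)/(TP+TN+FP+FN)
= (41+150)/(234)
= 191/234 = 81.62%

81.62%


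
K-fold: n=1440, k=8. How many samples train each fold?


Fold size = 1440/8 = 180
Training per fold = 1440 - 180 = 1260

1260


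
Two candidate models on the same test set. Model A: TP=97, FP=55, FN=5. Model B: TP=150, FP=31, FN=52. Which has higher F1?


Model A: P=97/152=0.6382, R=97/102=0.951, F1=2PR/(P+R)=2TP/(2TP+FP+FN)=194/254=0.7638
Model B: P=150/181=0.8287, R=150/202=0.7426, F1=2PR/(P+R)=2TP/(2TP+FP+FN)=300/383=0.7833
0.7638 < 0.7833 → Model B

Model B


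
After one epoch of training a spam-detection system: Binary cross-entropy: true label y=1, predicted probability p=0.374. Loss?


BCE = -[y·ln(p) + (1-y)·ln(1-p)]
= -1·ln(0.374) - 0
= -ln(0.374) = 0.9835

0.9835


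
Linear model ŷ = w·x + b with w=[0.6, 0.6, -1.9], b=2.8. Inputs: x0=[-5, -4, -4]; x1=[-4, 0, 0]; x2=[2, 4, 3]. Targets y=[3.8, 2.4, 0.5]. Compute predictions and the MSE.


ŷ0 = (0.6)·(-5) + (0.6)·(-4) + (-1.9)·(-4) + 2.8 = 5.0
ŷ1 = (0.6)·(-4) + (0.6)·(0) + (-1.9)·(0) + 2.8 = 0.4
ŷ2 = (0.6)·(2) + (0.6)·(4) + (-1.9)·(3) + 2.8 = 0.7
errors² = [1.44, 4.0, 0.04]
MSE = 5.4800/3 = 1.8267

1.8267


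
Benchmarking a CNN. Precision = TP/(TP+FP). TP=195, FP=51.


Precision = TP/(TP+FP)
= 195/(195+51)
= 195/246 = 79.27%

79.27%


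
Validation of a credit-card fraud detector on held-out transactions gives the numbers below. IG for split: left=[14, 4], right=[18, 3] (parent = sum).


Parent = [32, 7], H_parent = 0.679
H_left = 0.7642 (n=18), H_right = 0.5917 (n=21)
H_children = (18/39)·0.7642 + (21/39)·0.5917 = 0.6713
IG = 0.679 - 0.6713 = 0.0077

0.0077


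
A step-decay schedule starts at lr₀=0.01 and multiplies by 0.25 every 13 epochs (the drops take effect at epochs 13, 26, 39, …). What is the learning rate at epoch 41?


n_drops = ⌊41/13⌋ = 3
lr = 0.01·0.25^3 = 0.01·0.015625 = 0.00015625

0.00015625


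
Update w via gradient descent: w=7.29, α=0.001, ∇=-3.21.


w_new = w - α·∇
= 7.29 - 0.001·-3.21
= 7.29 + 0.00321
= 7.29321

7.29321


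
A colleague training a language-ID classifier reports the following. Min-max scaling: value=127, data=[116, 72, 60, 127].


min=60, max=127
(127-60)/(127-60) = 67/67 = 1.0

1.0


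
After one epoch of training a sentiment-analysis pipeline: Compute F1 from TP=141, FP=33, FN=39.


Precision = 141/174 = 0.8103
Recall = 141/180 = 0.7833
F1 = 2·P·R/(P+R) = 2·TP/(2·TP+FP+FN) = 282/(282+33+39) = 282/354 = 0.7966

0.7966


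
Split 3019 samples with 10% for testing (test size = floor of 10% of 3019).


Test = ⌊3019·10/100⌋ = 301
Train = 3019 - 301 = 2718

Train: 2718, Test: 301


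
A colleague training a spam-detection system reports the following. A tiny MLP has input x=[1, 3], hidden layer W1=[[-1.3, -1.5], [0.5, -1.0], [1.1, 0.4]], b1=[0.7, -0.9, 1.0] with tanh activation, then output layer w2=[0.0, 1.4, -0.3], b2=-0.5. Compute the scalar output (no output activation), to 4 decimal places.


z1[0] = (-1.3)·(1) + (-1.5)·(3) + 0.7 = -5.1
z1[1] = (0.5)·(1) + (-1.0)·(3) - 0.9 = -3.4
z1[2] = (1.1)·(1) + (0.4)·(3) + 1.0 = 3.3
h = tanh(z1) = [-0.9999, -0.9978, 0.9973]
output = (0.0)·(-0.9999) + (1.4)·(-0.9978) + (-0.3)·(0.9973) - 0.5 = -2.1961

-2.1961


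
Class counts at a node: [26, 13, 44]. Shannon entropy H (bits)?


Probabilities: [26/83, 13/83, 44/83] ≈ [0.3133, 0.1566, 0.5301]
H = -((26/83)·log₂(26/83) + (13/83)·log₂(13/83) + (44/83)·log₂(44/83))
  = 1.4289 bits

1.4289 bits


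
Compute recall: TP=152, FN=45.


Recall = TP/(TP+FN)
= 152/(152+45)
= 152/197 = 77.16%

77.16%


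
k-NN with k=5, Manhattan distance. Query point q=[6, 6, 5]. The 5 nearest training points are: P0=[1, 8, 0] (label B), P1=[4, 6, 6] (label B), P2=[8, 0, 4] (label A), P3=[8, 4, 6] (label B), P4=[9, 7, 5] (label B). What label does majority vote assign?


d(q,P0) = 12  (label B)
d(q,P1) = 3  (label B)
d(q,P2) = 9  (label A)
d(q,P3) = 5  (label B)
d(q,P4) = 4  (label B)
Votes: A=1, B=4
Majority → B

B


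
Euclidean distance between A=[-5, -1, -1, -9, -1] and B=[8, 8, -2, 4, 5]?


d = √((-5-8)² + (-1-8)² + (-1+ 2)² + (-9-4)² + (-1-5)²)
  = √(169 + 81 + 1 + 169 + 36)
  = √456 = 21.3542

21.3542


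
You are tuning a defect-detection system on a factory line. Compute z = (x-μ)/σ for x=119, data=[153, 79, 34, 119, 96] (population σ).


μ = 96.2, σ = 39.7764
z = (119 - 96.2)/39.7764 = 0.5732

0.5732


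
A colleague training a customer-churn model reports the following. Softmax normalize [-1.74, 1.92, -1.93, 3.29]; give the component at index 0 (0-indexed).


Exponentials: e^-1.74=0.1755, e^1.92=6.821, e^-1.93=0.1451, e^3.29=26.8429
Sum = 33.9845
Softmax = [0.0052, 0.2007, 0.0043, 0.7899]
p[0] = 0.1755/33.9845 = 0.0052

0.0052


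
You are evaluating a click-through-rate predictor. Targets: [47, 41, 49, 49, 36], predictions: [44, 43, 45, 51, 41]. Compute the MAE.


Absolute errors: |47-44|=3, |41-43|=2, |49-45|=4, |49-51|=2, |36-41|=5
Sum = 16
MAE = 16/5 = 16/5

16/5


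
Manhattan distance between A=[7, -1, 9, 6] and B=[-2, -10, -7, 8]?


d = |7+ 2| + |-1+ 10| + |9+ 7| + |6-8|
  = 9 + 9 + 16 + 2
  = 36

36


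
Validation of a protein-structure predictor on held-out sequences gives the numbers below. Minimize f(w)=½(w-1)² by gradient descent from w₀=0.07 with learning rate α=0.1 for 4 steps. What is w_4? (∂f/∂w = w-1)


step 1: grad = 0.07-1 = -0.93; w = 0.07 - 0.1·(-0.93) = 0.163
step 2: grad = 0.163-1 = -0.837; w = 0.163 - 0.1·(-0.837) = 0.2467
step 3: grad = 0.2467-1 = -0.7533; w = 0.2467 - 0.1·(-0.7533) = 0.32203
step 4: grad = 0.32203-1 = -0.67797; w = 0.32203 - 0.1·(-0.67797) = 0.389827

0.389827


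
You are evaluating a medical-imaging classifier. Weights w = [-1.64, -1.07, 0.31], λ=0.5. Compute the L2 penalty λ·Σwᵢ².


‖w‖₂² = (-1.64)² + (-1.07)² + (0.31)²
     = 2.6896 + 1.1449 + 0.0961
     = 3.9306
λ·‖w‖₂² = 0.5·3.9306 = 1.9653

1.9653


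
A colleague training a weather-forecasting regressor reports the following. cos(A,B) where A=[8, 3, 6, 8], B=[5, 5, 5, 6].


A·B = 8·5 + 3·5 + 6·5 + 8·6 = 133
‖A‖ = √173 = 13.1529, ‖B‖ = √111 = 10.5357
cos = 133/(√173·√111) = 133/√19203 = 0.9598

0.9598


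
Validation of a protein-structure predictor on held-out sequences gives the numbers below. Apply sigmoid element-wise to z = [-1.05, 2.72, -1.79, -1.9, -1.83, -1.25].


σ(-1.05) = 1/(1+e^1.05) = 0.2592
σ(2.72) = 1/(1+e^-2.72) = 0.9382
σ(-1.79) = 1/(1+e^1.79) = 0.1431
σ(-1.9) = 1/(1+e^1.9) = 0.1301
σ(-1.83) = 1/(1+e^1.83) = 0.1382
σ(-1.25) = 1/(1+e^1.25) = 0.2227
result = [0.2592, 0.9382, 0.1431, 0.1301, 0.1382, 0.2227]

[0.2592, 0.9382, 0.1431, 0.1301, 0.1382, 0.2227]


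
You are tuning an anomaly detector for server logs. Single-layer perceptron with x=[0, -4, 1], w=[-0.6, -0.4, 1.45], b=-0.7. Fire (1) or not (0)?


z = (0)·(-0.6) + (-4)·(-0.4) + (1)·(1.45) - 0.7
  = 2.35
step(z) = 1 (z≥0)

1


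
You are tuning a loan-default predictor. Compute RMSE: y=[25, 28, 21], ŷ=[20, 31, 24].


MSE = 43/3 = 14.3333
RMSE = √(43/3) = 3.7859

3.7859


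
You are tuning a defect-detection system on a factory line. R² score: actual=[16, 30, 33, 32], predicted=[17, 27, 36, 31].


ȳ = 27.75
SS_res = Σ(y-ŷ)² = 20
SS_tot = Σ(y-ȳ)² = 188.75
R² = 1 - SS_res/SS_tot = 1 - 0.106 = 0.894

0.894


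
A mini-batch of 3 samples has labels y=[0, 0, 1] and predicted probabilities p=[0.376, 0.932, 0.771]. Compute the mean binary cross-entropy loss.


L[0] = -ln(1-0.376) = -ln(0.624) = 0.4716
L[1] = -ln(1-0.932) = -ln(0.068) = 2.6882
L[2] = -ln(0.771) = 0.2601
mean = (0.4716 + 2.6882 + 0.2601)/3 = 1.14

1.14


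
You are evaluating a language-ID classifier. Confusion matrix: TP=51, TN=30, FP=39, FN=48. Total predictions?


Total = TP + TN + FP + FN
= 51 + 30 + 39 + 48
= 168
(Predicted positive: 90, predicted negative: 78)

168


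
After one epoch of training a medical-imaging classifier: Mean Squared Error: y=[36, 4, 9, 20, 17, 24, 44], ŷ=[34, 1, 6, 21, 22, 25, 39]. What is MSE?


Squared errors: (36-34)²=4, (4-1)²=9, (9-6)²=9, (20-21)²=1, (17-22)²=25, (24-25)²=1, (44-39)²=25
Sum = 74
MSE = 74/7 = 74/7

74/7


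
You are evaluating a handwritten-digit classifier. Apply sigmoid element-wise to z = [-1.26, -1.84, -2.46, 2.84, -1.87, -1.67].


σ(-1.26) = 1/(1+e^1.26) = 0.221
σ(-1.84) = 1/(1+e^1.84) = 0.1371
σ(-2.46) = 1/(1+e^2.46) = 0.0787
σ(2.84) = 1/(1+e^-2.84) = 0.9448
σ(-1.87) = 1/(1+e^1.87) = 0.1335
σ(-1.67) = 1/(1+e^1.67) = 0.1584
result = [0.221, 0.1371, 0.0787, 0.9448, 0.1335, 0.1584]

[0.221, 0.1371, 0.0787, 0.9448, 0.1335, 0.1584]


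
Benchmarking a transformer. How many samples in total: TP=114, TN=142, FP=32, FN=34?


Total = TP + TN + FP + FN
= 114 + 142 + 32 + 34
= 322
(Predicted positive: 146, predicted negative: 176)

322


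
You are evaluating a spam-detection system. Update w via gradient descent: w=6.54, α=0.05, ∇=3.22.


w_new = w - α·∇
= 6.54 - 0.05·3.22
= 6.54 - 0.161
= 6.379

6.379


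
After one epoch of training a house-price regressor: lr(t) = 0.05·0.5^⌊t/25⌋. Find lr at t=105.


n_drops = ⌊105/25⌋ = 4
lr = 0.05·0.5^4 = 0.05·0.0625 = 0.003125

0.003125


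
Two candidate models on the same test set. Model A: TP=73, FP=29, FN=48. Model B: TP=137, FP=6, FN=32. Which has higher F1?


Model A: P=73/102=0.7157, R=73/121=0.6033, F1=2PR/(P+R)=2TP/(2TP+FP+FN)=146/223=0.6547
Model B: P=137/143=0.958, R=137/169=0.8107, F1=2PR/(P+R)=2TP/(2TP+FP+FN)=274/312=0.8782
0.6547 < 0.8782 → Model B

Model B


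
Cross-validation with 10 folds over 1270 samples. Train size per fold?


Fold size = 1270/10 = 127
Training per fold = 1270 - 127 = 1143

1143


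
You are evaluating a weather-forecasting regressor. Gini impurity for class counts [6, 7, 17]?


Probabilities: [6/30, 7/30, 17/30] ≈ [0.2, 0.2333, 0.5667]
Σpᵢ² = (36 + 49 + 289)/30² = 374/900
Gini = 1 - Σpᵢ² = 1 - 374/900 = 0.5844

0.5844


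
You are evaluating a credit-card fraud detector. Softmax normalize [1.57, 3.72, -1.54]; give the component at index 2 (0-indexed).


Exponentials: e^1.57=4.8066, e^3.72=41.2644, e^-1.54=0.2144
Sum = 46.2854
Softmax = [0.1038, 0.8915, 0.0046]
p[2] = 0.2144/46.2854 = 0.0046

0.0046


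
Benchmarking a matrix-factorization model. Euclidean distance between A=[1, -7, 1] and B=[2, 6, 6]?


d = √((1-2)² + (-7-6)² + (1-6)²)
  = √(1 + 169 + 25)
  = √195 = 13.9642

13.9642


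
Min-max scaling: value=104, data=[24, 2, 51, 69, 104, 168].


min=2, max=168
(104-2)/(168-2) = 102/166 = 0.6145

0.6145


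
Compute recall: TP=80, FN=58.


Recall = TP/(TP+FN)
= 80/(80+58)
= 80/138 = 57.97%

57.97%


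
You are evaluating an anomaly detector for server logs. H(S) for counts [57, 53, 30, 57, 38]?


Probabilities: [57/235, 53/235, 30/235, 57/235, 38/235] ≈ [0.2426, 0.2255, 0.1277, 0.2426, 0.1617]
H = -((57/235)·log₂(57/235) + (53/235)·log₂(53/235) + (30/235)·log₂(30/235) + (57/235)·log₂(57/235) + (38/235)·log₂(38/235))
  = 2.2801 bits

2.2801 bits


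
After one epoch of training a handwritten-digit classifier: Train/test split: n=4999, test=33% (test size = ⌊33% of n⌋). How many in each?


Test = ⌊4999·33/100⌋ = 1649
Train = 4999 - 1649 = 3350

Train: 3350, Test: 1649


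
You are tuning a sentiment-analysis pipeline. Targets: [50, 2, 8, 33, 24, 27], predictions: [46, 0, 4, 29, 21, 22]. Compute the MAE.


Absolute errors: |50-46|=4, |2-0|=2, |8-4|=4, |33-29|=4, |24-21|=3, |27-22|=5
Sum = 22
MAE = 22/6 = 11/3

11/3


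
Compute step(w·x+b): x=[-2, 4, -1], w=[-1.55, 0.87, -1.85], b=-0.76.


z = (-2)·(-1.55) + (4)·(0.87) + (-1)·(-1.85) - 0.76
  = 7.67
step(z) = 1 (z≥0)

1


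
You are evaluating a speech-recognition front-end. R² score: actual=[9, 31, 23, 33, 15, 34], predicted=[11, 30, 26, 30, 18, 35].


ȳ = 24.1667
SS_res = Σ(y-ŷ)² = 33
SS_tot = Σ(y-ȳ)² = 536.83
R² = 1 - SS_res/SS_tot = 1 - 0.0615 = 0.9385

0.9385


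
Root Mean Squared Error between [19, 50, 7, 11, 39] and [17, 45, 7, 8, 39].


MSE = 38/5 = 7.6
RMSE = √(38/5) = 2.7568

2.7568


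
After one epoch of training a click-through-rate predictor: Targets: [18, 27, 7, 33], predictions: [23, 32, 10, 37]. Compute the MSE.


Squared errors: (18-23)²=25, (27-32)²=25, (7-10)²=9, (33-37)²=16
Sum = 75
MSE = 75/4 = 75/4

75/4


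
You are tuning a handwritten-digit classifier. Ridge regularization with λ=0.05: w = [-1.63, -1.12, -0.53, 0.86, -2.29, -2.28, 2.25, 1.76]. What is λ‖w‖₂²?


‖w‖₂² = (-1.63)² + (-1.12)² + (-0.53)² + (0.86)² + (-2.29)² + (-2.28)² + (2.25)² + (1.76)²
     = 2.6569 + 1.2544 + 0.2809 + 0.7396 + 5.2441 + 5.1984 + 5.0625 + 3.0976
     = 23.5344
λ·‖w‖₂² = 0.05·23.5344 = 1.17672

1.17672


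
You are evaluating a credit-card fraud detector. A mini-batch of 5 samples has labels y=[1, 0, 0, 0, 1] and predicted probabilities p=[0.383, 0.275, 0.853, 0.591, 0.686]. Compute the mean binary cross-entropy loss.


L[0] = -ln(0.383) = 0.9597
L[1] = -ln(1-0.275) = -ln(0.725) = 0.3216
L[2] = -ln(1-0.853) = -ln(0.147) = 1.9173
L[3] = -ln(1-0.591) = -ln(0.409) = 0.894
L[4] = -ln(0.686) = 0.3769
mean = (0.9597 + 0.3216 + 1.9173 + 0.894 + 0.3769)/5 = 0.8939

0.8939


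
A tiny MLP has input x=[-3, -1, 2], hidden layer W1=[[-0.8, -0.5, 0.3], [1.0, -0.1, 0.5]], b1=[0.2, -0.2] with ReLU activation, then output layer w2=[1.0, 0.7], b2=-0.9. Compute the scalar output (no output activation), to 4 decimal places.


z1[0] = (-0.8)·(-3) + (-0.5)·(-1) + (0.3)·(2) + 0.2 = 3.7
z1[1] = (1.0)·(-3) + (-0.1)·(-1) + (0.5)·(2) - 0.2 = -2.1
h = ReLU(z1) = [3.7, 0.0]
output = (1.0)·(3.7) + (0.7)·(0.0) - 0.9 = 2.8

2.8


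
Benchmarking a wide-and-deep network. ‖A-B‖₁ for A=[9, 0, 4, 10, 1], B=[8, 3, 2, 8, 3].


d = |9-8| + |0-3| + |4-2| + |10-8| + |1-3|
  = 1 + 3 + 2 + 2 + 2
  = 10

10


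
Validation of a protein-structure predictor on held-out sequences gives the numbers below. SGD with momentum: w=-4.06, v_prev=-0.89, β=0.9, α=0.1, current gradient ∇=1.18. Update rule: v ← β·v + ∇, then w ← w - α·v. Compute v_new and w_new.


v_new = 0.9·-0.89 + 1.18 = -0.801 + 1.18 = 0.379
w_new = -4.06 - 0.1·0.379 = -4.06 - 0.0379 = -4.0979

v_new=0.379, w_new=-4.0979


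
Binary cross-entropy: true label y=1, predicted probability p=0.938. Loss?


BCE = -[y·ln(p) + (1-y)·ln(1-p)]
= -1·ln(0.938) - 0
= -ln(0.938) = 0.064

0.064


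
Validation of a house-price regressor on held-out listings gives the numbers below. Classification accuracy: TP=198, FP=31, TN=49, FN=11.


Accuracy = (TP+TN)/(TP+TN+FP+FN)
= (198+49)/(289)
= 247/289 = 85.47%

85.47%


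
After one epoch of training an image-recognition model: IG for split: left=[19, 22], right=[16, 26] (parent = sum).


Parent = [35, 48], H_parent = 0.9822
H_left = 0.9961 (n=41), H_right = 0.9587 (n=42)
H_children = (41/83)·0.9961 + (42/83)·0.9587 = 0.9772
IG = 0.9822 - 0.9772 = 0.005

0.005


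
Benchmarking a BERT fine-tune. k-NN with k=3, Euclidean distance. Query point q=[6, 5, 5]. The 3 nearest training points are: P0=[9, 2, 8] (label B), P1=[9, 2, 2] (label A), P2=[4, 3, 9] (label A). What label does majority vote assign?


d(q,P0) = 5.1962  (label B)
d(q,P1) = 5.1962  (label A)
d(q,P2) = 4.899  (label A)
Votes: A=2, B=1
Majority → A

A


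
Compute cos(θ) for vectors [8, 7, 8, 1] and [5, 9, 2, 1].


A·B = 8·5 + 7·9 + 8·2 + 1·1 = 120
‖A‖ = √178 = 13.3417, ‖B‖ = √111 = 10.5357
cos = 120/(√178·√111) = 120/√19758 = 0.8537

0.8537


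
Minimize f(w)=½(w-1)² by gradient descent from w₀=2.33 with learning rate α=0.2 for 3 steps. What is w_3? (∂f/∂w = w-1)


step 1: grad = 2.33-1 = 1.33; w = 2.33 - 0.2·(1.33) = 2.064
step 2: grad = 2.064-1 = 1.064; w = 2.064 - 0.2·(1.064) = 1.8512
step 3: grad = 1.8512-1 = 0.8512; w = 1.8512 - 0.2·(0.8512) = 1.68096

1.68096


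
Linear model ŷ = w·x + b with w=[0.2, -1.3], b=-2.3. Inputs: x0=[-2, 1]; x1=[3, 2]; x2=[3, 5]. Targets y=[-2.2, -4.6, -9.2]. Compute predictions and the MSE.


ŷ0 = (0.2)·(-2) + (-1.3)·(1) - 2.3 = -4.0
ŷ1 = (0.2)·(3) + (-1.3)·(2) - 2.3 = -4.3
ŷ2 = (0.2)·(3) + (-1.3)·(5) - 2.3 = -8.2
errors² = [3.24, 0.09, 1.0]
MSE = 4.3300/3 = 1.4433

1.4433


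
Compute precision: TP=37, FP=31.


Precision = TP/(TP+FP)
= 37/(37+31)
= 37/68 = 54.41%

54.41%


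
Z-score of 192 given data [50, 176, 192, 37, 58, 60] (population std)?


μ = 95.5, σ = 63.1816
z = (192 - 95.5)/63.1816 = 1.5273

1.5273


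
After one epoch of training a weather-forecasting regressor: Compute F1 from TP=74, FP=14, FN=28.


Precision = 74/88 = 0.8409
Recall = 74/102 = 0.7255
F1 = 2·P·R/(P+R) = 2·TP/(2·TP+FP+FN) = 148/(148+14+28) = 148/190 = 0.7789

0.7789


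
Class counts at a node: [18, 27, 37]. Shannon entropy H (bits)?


Probabilities: [18/82, 27/82, 37/82] ≈ [0.2195, 0.3293, 0.4512]
H = -((18/82)·log₂(18/82) + (27/82)·log₂(27/82) + (37/82)·log₂(37/82))
  = 1.526 bits

1.526 bits


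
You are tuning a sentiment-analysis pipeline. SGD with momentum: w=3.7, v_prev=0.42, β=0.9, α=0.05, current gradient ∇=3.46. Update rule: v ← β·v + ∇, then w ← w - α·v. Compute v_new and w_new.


v_new = 0.9·0.42 + 3.46 = 0.378 + 3.46 = 3.838
w_new = 3.7 - 0.05·3.838 = 3.7 - 0.1919 = 3.5081

v_new=3.838, w_new=3.5081


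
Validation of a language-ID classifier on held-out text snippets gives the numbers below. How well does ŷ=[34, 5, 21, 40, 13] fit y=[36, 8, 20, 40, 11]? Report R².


ȳ = 23
SS_res = Σ(y-ŷ)² = 18
SS_tot = Σ(y-ȳ)² = 836
R² = 1 - SS_res/SS_tot = 1 - 0.0215 = 0.9785

0.9785


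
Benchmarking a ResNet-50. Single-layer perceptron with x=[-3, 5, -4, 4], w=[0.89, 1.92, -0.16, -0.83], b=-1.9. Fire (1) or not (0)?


z = (-3)·(0.89) + (5)·(1.92) + (-4)·(-0.16) + (4)·(-0.83) - 1.9
  = 2.35
step(z) = 1 (z≥0)

1


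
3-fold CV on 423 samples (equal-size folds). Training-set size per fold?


Fold size = 423/3 = 141
Training per fold = 423 - 141 = 282

282


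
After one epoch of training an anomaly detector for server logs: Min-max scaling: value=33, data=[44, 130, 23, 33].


min=23, max=130
(33-23)/(130-23) = 10/107 = 0.0935

0.0935


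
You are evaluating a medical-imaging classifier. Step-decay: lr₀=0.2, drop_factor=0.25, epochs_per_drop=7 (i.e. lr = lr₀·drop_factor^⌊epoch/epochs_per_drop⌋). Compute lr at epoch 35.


n_drops = ⌊35/7⌋ = 5
lr = 0.2·0.25^5 = 0.2·0.0009765625 = 0.0001953125

0.0001953125


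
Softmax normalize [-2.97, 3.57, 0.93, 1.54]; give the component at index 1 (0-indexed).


Exponentials: e^-2.97=0.0513, e^3.57=35.5166, e^0.93=2.5345, e^1.54=4.6646
Sum = 42.767
Softmax = [0.0012, 0.8305, 0.0593, 0.1091]
p[1] = 35.5166/42.767 = 0.8305

0.8305


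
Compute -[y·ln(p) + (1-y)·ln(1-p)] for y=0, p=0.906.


BCE = -[y·ln(p) + (1-y)·ln(1-p)]
= -0 - 1·ln(1-0.906)
= -ln(0.094) = 2.3645

2.3645


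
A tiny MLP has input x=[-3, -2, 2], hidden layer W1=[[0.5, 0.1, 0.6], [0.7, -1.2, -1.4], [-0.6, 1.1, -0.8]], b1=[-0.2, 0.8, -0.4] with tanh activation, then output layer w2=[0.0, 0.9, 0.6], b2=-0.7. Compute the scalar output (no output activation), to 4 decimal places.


z1[0] = (0.5)·(-3) + (0.1)·(-2) + (0.6)·(2) - 0.2 = -0.7
z1[1] = (0.7)·(-3) + (-1.2)·(-2) + (-1.4)·(2) + 0.8 = -1.7
z1[2] = (-0.6)·(-3) + (1.1)·(-2) + (-0.8)·(2) - 0.4 = -2.4
h = tanh(z1) = [-0.6044, -0.9354, -0.9837]
output = (0.0)·(-0.6044) + (0.9)·(-0.9354) + (0.6)·(-0.9837) - 0.7 = -2.1321

-2.1321


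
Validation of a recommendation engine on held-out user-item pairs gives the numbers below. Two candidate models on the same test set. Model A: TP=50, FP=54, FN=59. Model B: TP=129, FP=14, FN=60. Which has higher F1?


Model A: P=50/104=0.4808, R=50/109=0.4587, F1=2PR/(P+R)=2TP/(2TP+FP+FN)=100/213=0.4695
Model B: P=129/143=0.9021, R=129/189=0.6825, F1=2PR/(P+R)=2TP/(2TP+FP+FN)=258/332=0.7771
0.4695 < 0.7771 → Model B

Model B


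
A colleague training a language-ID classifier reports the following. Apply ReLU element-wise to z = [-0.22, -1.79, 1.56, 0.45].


ReLU(-0.22) = max(0, -0.22) = 0.0
ReLU(-1.79) = max(0, -1.79) = 0.0
ReLU(1.56) = max(0, 1.56) = 1.56
ReLU(0.45) = max(0, 0.45) = 0.45
result = [0.0, 0.0, 1.56, 0.45]

[0.0, 0.0, 1.56, 0.45]


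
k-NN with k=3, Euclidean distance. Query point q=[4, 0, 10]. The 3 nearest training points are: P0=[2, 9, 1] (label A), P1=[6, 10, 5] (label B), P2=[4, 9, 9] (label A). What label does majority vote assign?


d(q,P0) = 12.8841  (label A)
d(q,P1) = 11.3578  (label B)
d(q,P2) = 9.0554  (label A)
Votes: A=2, B=1
Majority → A

A


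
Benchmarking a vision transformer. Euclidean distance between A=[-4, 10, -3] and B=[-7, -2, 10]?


d = √((-4+ 7)² + (10+ 2)² + (-3-10)²)
  = √(9 + 144 + 169)
  = √322 = 17.9444

17.9444


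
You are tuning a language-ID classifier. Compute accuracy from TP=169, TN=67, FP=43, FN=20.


Accuracy = (TP+TN)/(TP+TN+FP+FN)
= (169+67)/(299)
= 236/299 = 78.93%

78.93%


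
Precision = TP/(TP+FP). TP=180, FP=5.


Precision = TP/(TP+FP)
= 180/(180+5)
= 180/185 = 97.3%

97.3%


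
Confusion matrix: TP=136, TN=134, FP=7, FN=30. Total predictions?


Total = TP + TN + FP + FN
= 136 + 134 + 7 + 30
= 307
(Predicted positive: 143, predicted negative: 164)

307


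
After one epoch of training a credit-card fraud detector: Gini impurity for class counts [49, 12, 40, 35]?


Probabilities: [49/136, 12/136, 40/136, 35/136] ≈ [0.3603, 0.0882, 0.2941, 0.2574]
Σpᵢ² = (2401 + 144 + 1600 + 1225)/136² = 5370/18496
Gini = 1 - Σpᵢ² = 1 - 5370/18496 = 0.7097

0.7097


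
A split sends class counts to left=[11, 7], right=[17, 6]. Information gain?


Parent = [28, 13], H_parent = 0.9012
H_left = 0.9641 (n=18), H_right = 0.8281 (n=23)
H_children = (18/41)·0.9641 + (23/41)·0.8281 = 0.8878
IG = 0.9012 - 0.8878 = 0.0134

0.0134


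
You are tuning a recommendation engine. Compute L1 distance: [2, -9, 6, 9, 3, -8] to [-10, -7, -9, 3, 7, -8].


d = |2+ 10| + |-9+ 7| + |6+ 9| + |9-3| + |3-7| + |-8+ 8|
  = 12 + 2 + 15 + 6 + 4 + 0
  = 39

39


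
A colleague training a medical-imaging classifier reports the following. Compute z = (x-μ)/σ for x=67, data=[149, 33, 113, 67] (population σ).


μ = 90.5, σ = 44.122
z = (67 - 90.5)/44.122 = -0.5326

-0.5326


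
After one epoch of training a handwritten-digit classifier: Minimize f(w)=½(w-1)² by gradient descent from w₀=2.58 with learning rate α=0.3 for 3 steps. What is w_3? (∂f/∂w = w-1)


step 1: grad = 2.58-1 = 1.58; w = 2.58 - 0.3·(1.58) = 2.106
step 2: grad = 2.106-1 = 1.106; w = 2.106 - 0.3·(1.106) = 1.7742
step 3: grad = 1.7742-1 = 0.7742; w = 1.7742 - 0.3·(0.7742) = 1.54194

1.54194


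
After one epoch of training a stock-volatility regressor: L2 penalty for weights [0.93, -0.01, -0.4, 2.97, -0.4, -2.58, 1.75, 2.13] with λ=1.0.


‖w‖₂² = (0.93)² + (-0.01)² + (-0.4)² + (2.97)² + (-0.4)² + (-2.58)² + (1.75)² + (2.13)²
     = 0.8649 + 0.0001 + 0.16 + 8.8209 + 0.16 + 6.6564 + 3.0625 + 4.5369
     = 24.2617
λ·‖w‖₂² = 1.0·24.2617 = 24.2617

24.2617


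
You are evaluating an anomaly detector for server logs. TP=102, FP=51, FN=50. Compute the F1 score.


Precision = 102/153 = 0.6667
Recall = 102/152 = 0.6711
F1 = 2·P·R/(P+R) = 2·TP/(2·TP+FP+FN) = 204/(204+51+50) = 204/305 = 0.6689

0.6689


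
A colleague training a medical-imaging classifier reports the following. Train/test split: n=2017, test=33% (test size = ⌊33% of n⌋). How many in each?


Test = ⌊2017·33/100⌋ = 665
Train = 2017 - 665 = 1352

Train: 1352, Test: 665


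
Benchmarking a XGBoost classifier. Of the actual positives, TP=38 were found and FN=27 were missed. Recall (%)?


Recall = TP/(TP+FN)
= 38/(38+27)
= 38/65 = 58.46%

58.46%


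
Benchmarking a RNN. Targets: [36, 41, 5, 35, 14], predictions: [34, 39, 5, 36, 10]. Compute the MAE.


Absolute errors: |36-34|=2, |41-39|=2, |5-5|=0, |35-36|=1, |14-10|=4
Sum = 9
MAE = 9/5 = 9/5

9/5


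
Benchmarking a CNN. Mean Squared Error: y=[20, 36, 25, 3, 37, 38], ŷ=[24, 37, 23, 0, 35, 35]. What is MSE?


Squared errors: (20-24)²=16, (36-37)²=1, (25-23)²=4, (3-0)²=9, (37-35)²=4, (38-35)²=9
Sum = 43
MSE = 43/6 = 43/6

43/6


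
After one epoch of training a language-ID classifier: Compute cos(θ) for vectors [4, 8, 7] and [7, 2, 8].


A·B = 4·7 + 8·2 + 7·8 = 100
‖A‖ = √129 = 11.3578, ‖B‖ = √117 = 10.8167
cos = 100/(√129·√117) = 100/√15093 = 0.814

0.814


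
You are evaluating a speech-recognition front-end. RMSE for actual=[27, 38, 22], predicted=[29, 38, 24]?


MSE = 8/3 = 2.6667
RMSE = √(8/3) = 1.633

1.633


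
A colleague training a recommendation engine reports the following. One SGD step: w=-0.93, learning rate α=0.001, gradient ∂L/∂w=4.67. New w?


w_new = w - α·∇
= -0.93 - 0.001·4.67
= -0.93 - 0.00467
= -0.93467

-0.93467


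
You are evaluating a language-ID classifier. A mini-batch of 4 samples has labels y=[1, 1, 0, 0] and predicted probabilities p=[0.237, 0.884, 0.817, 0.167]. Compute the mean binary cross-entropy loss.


L[0] = -ln(0.237) = 1.4397
L[1] = -ln(0.884) = 0.1233
L[2] = -ln(1-0.817) = -ln(0.183) = 1.6983
L[3] = -ln(1-0.167) = -ln(0.833) = 0.1827
mean = (1.4397 + 0.1233 + 1.6983 + 0.1827)/4 = 0.861

0.861
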